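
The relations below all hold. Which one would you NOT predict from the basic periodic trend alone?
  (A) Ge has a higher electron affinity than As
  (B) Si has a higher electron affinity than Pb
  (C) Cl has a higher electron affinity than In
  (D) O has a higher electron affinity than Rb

The general trend: electron affinity increases across a period and decreases down a group.
(A) Ge (period 4, group 14) vs As (period 4, group 15): the stated order contradicts the simple trend.
(B) Si (period 3, group 14) vs Pb (period 6, group 14): the stated order agrees with the simple trend.
(C) Cl (period 3, group 17) vs In (period 5, group 13): the stated order agrees with the simple trend.
(D) O (period 2, group 16) vs Rb (period 5, group 1): the stated order agrees with the simple trend.
The exception is (A): adding an electron to As's half-filled 4p³ is unfavourable, so Ge (4p²) has the more exothermic EA.

(A)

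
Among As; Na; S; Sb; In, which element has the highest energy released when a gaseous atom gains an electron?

EA tends to increase across a period and decrease down a group, though the pattern is less regular than for IE or radius.
Neither a single period nor a single group — weigh both effects.
Na > In: the two effects oppose for this pair; the down-group effect wins (53 vs 29 kJ/mol).
As > Na: the two effects oppose for this pair; the across-period effect wins (78 vs 53 kJ/mol).
Sb > As: this pair runs against the simple trend — see the exception note.
S > Sb: both effects reinforce here, so S is clearly the higher of the two.
Note the exception: Sb has a higher electron affinity than As, contrary to the simple trend — both are half-filled np³, but the pairing/repulsion penalty for the added electron shrinks as the p orbitals become larger and more diffuse down the group, and for Sb that outweighs the weaker nuclear attraction.
Tabulated electron affinity (kJ/mol): Na 53, S 200, As 78, In 29, Sb 103.
The highest energy released when a gaseous atom gains an electron among these belongs to S.

S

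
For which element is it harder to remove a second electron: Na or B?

Na

IE_2 is the cost of taking one more electron from the +1 cation: Na⁺ is the bare [Ne] core; B⁺ still has 2 valence electrons.
Core electrons are held far more tightly than valence electrons, so Na tops the IE_2 order.
The numbers (kJ/mol): Na 4562, B 2427.
So the second ionization energies run B < Na.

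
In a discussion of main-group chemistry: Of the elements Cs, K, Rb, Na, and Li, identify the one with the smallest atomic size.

Across a period the added protons contract the valence shell; down a group each new principal shell makes the atom larger.
All are in group 1, so atomic radius increases down the group.
The smallest atomic size among these belongs to Li.

Li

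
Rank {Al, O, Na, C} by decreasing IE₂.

Consider each +1 ion: Al⁺ still has 2 valence electrons; O⁺ still has 5 valence electrons; Na⁺ is the bare [Ne] core; C⁺ still has 3 valence electrons.
Core electrons are held far more tightly than valence electrons, so Na tops the IE_2 order.
Valence configurations: Al⁺ [Ne]3s², O⁺ [He]2s²2p³, C⁺ [He]2s²2p¹.
Tabulated IE_2 (kJ/mol): Al 1817, O 3388, Na 4562, C 2353.
Hence IE_2: Al < C < O < Na.

Na, O, C, Al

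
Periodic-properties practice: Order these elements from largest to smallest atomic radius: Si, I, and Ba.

Ba > I > Si

Si is in period 3, group 14; I is in period 5, group 17; Ba is in period 6, group 2.
Moving right in a period, electrons are added to the same shell under a stronger nuclear pull, so atoms get smaller; moving down, a new shell is opened and atoms get larger.
These span different periods and groups, so the two trends combine.
I > Si: period and group pull opposite ways; the down-group shift dominates (133 vs 116 pm).
Ba > I: relative to I, both the across-period and down-group shifts push Ba's atomic radius up.
Approximate values (pm): Si 116, I 133, Ba 196.
So from largest to smallest: Ba > I > Si.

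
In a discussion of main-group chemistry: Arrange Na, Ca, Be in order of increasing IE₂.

IE_2 is the cost of taking one more electron from the +1 cation: Na⁺ is the bare [Ne] core; Ca⁺ still has 1 valence electron; Be⁺ still has 1 valence electron.
Pulling an electron out of a noble-gas core costs far more than removing a remaining valence electron, so Na sits at the high end of IE_2.
Valence configurations: Ca⁺ [Ar]4s¹, Be⁺ [He]2s¹.
The numbers (kJ/mol): Na 4562, Ca 1145, Be 1757.
Hence IE_2: Ca < Be < Na.

Ca < Be < Na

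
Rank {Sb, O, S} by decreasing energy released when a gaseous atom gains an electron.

S > O > Sb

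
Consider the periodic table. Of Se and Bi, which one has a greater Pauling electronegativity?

Se

Se is in period 4, group 16; Bi is in period 6, group 15.
EN rises left→right (higher Z_eff, smaller atoms) and falls top→bottom (larger, more shielded atoms).
Neither a single period nor a single group — weigh both effects.
Se > Bi: relative to Bi, both the across-period and down-group shifts push Se's electronegativity up.
For reference (Pauling): Se 2.55, Bi 2.02.
So Se has the greater Pauling electronegativity (Se > Bi).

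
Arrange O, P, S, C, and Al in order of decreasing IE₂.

O > C > S > P > Al

IE_2 is the cost of taking one more electron from the +1 cation: O⁺ still has 5 valence electrons; P⁺ still has 4 valence electrons; S⁺ still has 5 valence electrons; C⁺ still has 3 valence electrons; Al⁺ still has 2 valence electrons.
All are still removing valence electrons, so compare the +1 ions as you would atoms: IE_2 generally rises across a period (higher Z_eff) and falls down a group (larger shell), subject to the usual subshell exceptions.
Valence configurations: O⁺ [He]2s²2p³, P⁺ [Ne]3s²3p², S⁺ [Ne]3s²3p³, C⁺ [He]2s²2p¹, Al⁺ [Ne]3s².
Approximate IE_2 values (kJ/mol): O 3388, P 1907, S 2252, C 2353, Al 1817.
Putting it together, IE_2: Al < P < S < C < O.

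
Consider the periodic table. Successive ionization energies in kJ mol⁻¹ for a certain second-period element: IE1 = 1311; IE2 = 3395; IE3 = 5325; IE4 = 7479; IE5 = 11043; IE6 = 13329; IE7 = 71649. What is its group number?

Group 16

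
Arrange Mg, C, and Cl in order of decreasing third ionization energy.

Mg > C > Cl

The third ionization energy removes an electron from the +2 ion. For each element: Mg²⁺ is the bare [Ne] core; C²⁺ still has 2 valence electrons; Cl²⁺ still has 5 valence electrons.
Pulling an electron out of a noble-gas core costs far more than removing a remaining valence electron, so Mg sits at the high end of IE_3.
Valence configurations: C²⁺ [He]2s², Cl²⁺ [Ne]3s²3p³.
Approximate IE_3 values (kJ/mol): Mg 7733, C 4620, Cl 3822.
Overall IE_3 order: Cl < C < Mg.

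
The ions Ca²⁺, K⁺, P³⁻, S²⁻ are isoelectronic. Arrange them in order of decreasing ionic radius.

P³⁻ > S²⁻ > K⁺ > Ca²⁺

All of these have 18 electrons, so size is governed by nuclear charge alone: the more protons, the stronger the pull on the same electron cloud, and the smaller the ion.
Nuclear charges: Ca²⁺ (Z=20), K⁺ (Z=19), S²⁻ (Z=16), P³⁻ (Z=15).
Largest to smallest: P³⁻ > S²⁻ > K⁺ > Ca²⁺.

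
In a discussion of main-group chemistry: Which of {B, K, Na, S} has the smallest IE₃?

S

Consider each +2 ion: B²⁺ still has 1 valence electron; K²⁺ is already 1 electron into the core; Na²⁺ is already 1 electron into the core; S²⁺ still has 4 valence electrons.
Core electrons are held far more tightly than valence electrons, so K and Na top the IE_3 order.
Valence configurations: B²⁺ [He]2s¹, S²⁺ [Ne]3s²3p².
Tabulated IE_3 (kJ/mol): B 3660, K 4420, Na 6910, S 3357.
Putting it together, IE_3: S < B < K < Na.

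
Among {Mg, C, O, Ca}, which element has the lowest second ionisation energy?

Ca

IE_2 is the cost of taking one more electron from the +1 cation: Mg⁺ still has 1 valence electron; C⁺ still has 3 valence electrons; O⁺ still has 5 valence electrons; Ca⁺ still has 1 valence electron.
All are still removing valence electrons, so compare the +1 ions as you would atoms: IE_2 generally rises across a period (higher Z_eff) and falls down a group (larger shell), subject to the usual subshell exceptions.
Valence configurations: Mg⁺ [Ne]3s¹, C⁺ [He]2s²2p¹, O⁺ [He]2s²2p³, Ca⁺ [Ar]4s¹.
The numbers (kJ/mol): Mg 1451, C 2353, O 3388, Ca 1145.
Overall IE_2 order: Ca < Mg < C < O.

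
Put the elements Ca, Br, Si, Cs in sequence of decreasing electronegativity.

Br, Si, Ca, Cs

Si is in period 3, group 14; Ca is in period 4, group 2; Br is in period 4, group 17; Cs is in period 6, group 1.
Electronegativity increases across a period and decreases down a group, tracking effective nuclear charge and atomic size.
These span different periods and groups, so the two trends combine.
Ca > Cs: both effects reinforce here, so Ca is clearly the higher of the two.
Si > Ca: relative to Ca, both the across-period and down-group shifts push Si's electronegativity up.
Br > Si: period and group pull opposite ways; the across-period shift dominates (2.96 vs 1.90).
Approximate values (Pauling): Si 1.90, Ca 1.00, Br 2.96, Cs 0.79.
So from highest to lowest: Br > Si > Ca > Cs.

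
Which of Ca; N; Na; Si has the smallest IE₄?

Si

IE_4 is the cost of taking one more electron from the +3 cation: Ca³⁺ is already 1 electron into the core; N³⁺ still has 2 valence electrons; Na³⁺ is already 2 electrons into the core; Si³⁺ still has 1 valence electron.
Usually core removal costs more than valence removal, but here the competition is close: a tightly held n=2 valence electron can cost more to remove than an n=3 core electron, so the actual values have to decide it.
Valence configurations: N³⁺ [He]2s², Si³⁺ [Ne]3s¹.
Tabulated IE_4 (kJ/mol): Ca 6491, N 7475, Na 9543, Si 4356.
Overall IE_4 order: Si < Ca < N < Na.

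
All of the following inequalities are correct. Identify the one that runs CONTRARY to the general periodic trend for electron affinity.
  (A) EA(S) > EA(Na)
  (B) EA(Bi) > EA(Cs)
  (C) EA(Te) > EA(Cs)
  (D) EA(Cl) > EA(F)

The general trend: electron affinity increases across a period and decreases down a group.
(A) S (period 3, group 16) vs Na (period 3, group 1): the stated order agrees with the simple trend.
(B) Bi (period 6, group 15) vs Cs (period 6, group 1): the stated order agrees with the simple trend.
(C) Te (period 5, group 16) vs Cs (period 6, group 1): the stated order agrees with the simple trend.
(D) Cl (period 3, group 17) vs F (period 2, group 17): the stated order contradicts the simple trend.
The exception is (D): F's small 2p subshell makes the incoming electron feel strong e⁻–e⁻ repulsion, so Cl actually releases more energy on gaining an electron.

(D)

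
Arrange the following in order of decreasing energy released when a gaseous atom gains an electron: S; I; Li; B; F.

F, I, S, Li, B

Li is in period 2, group 1; B is in period 2, group 13; F is in period 2, group 17; S is in period 3, group 16; I is in period 5, group 17.
Atoms with high Z_eff and room in the valence shell (especially the halogens) have the most exothermic electron affinities.
These span different periods and groups, so the two trends combine.
Li > B: this pair runs against the simple trend — see the exception note.
S > Li: period and group pull opposite ways; the across-period shift dominates (200 vs 60 kJ/mol).
I > S: period and group pull opposite ways; the across-period shift dominates (295 vs 200 kJ/mol).
F > I: F sits above I in group 17, so the down-group effect alone puts F higher.
Note the exception: Li has a higher electron affinity than B, contrary to the simple trend — B's ns²np¹ configuration gives only a small electron affinity — the sparsely filled np subshell binds an added electron weakly.
Tabulated electron affinity (kJ/mol): Li 60, B 27, F 328, S 200, I 295.
So from highest to lowest: F > I > S > Li > B.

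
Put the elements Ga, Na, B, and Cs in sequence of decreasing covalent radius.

B is in period 2, group 13; Na is in period 3, group 1; Ga is in period 4, group 13; Cs is in period 6, group 1.
Radius decreases left→right (rising Z_eff, same n) and increases top→bottom (higher n).
These span different periods and groups, so the two trends combine.
Ga > B: they share group 13; the group trend gives Ga the larger value.
Na > Ga: period and group pull opposite ways; the across-period shift dominates (155 vs 124 pm).
Cs > Na: they share group 1; the group trend gives Cs the larger value.
Tabulated atomic radius (pm): B 85, Na 155, Ga 124, Cs 232.
So from largest to smallest: Cs > Na > Ga > B.

Cs, Na, Ga, B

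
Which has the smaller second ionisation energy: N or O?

N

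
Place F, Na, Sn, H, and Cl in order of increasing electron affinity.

Na < H < Sn < F < Cl

H is in period 1, group 1; F is in period 2, group 17; Na is in period 3, group 1; Cl is in period 3, group 17; Sn is in period 5, group 14.
EA tends to increase across a period and decrease down a group, though the pattern is less regular than for IE or radius.
Neither a single period nor a single group — weigh both effects.
H > Na: they share group 1; the group trend gives H the larger value.
Sn > H: the two effects oppose for this pair; the across-period effect wins (107 vs 73 kJ/mol).
F > Sn: both effects reinforce here, so F is clearly the higher of the two.
Cl > F: this pair runs against the simple trend — see the exception note.
Note the exception: Cl has a higher electron affinity than F, contrary to the simple trend — F's small 2p subshell makes the incoming electron feel strong e⁻–e⁻ repulsion, so Cl actually releases more energy on gaining an electron.
Tabulated electron affinity (kJ/mol): H 73, F 328, Na 53, Cl 349, Sn 107.
So from lowest to highest: Na < H < Sn < F < Cl.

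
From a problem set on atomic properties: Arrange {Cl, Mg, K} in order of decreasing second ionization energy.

K > Cl > Mg

After 1 electron has been removed, what remains? Cl⁺ still has 6 valence electrons; Mg⁺ still has 1 valence electron; K⁺ is the bare [Ar] core.
Core electrons are held far more tightly than valence electrons, so K tops the IE_2 order.
Valence configurations: Cl⁺ [Ne]3s²3p⁴, Mg⁺ [Ne]3s¹.
The numbers (kJ/mol): Cl 2298, Mg 1451, K 3052.
Overall IE_2 order: Mg < Cl < K.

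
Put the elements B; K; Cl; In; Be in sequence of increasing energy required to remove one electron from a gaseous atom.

Be is in period 2, group 2; B is in period 2, group 13; Cl is in period 3, group 17; K is in period 4, group 1; In is in period 5, group 13.
First ionization energy rises across a period (greater Z_eff holds electrons more tightly) and falls down a group (valence electrons are farther from the nucleus).
These span different periods and groups, so the two trends combine.
In > K: period and group pull opposite ways; the across-period shift dominates (558 vs 419 kJ/mol).
B > In: B sits above In in group 13, so the down-group effect alone puts B higher.
Be > B: this pair runs against the simple trend — see the exception note.
Cl > Be: period and group pull opposite ways; the across-period shift dominates (1251 vs 900 kJ/mol).
Note the exception: Be has a higher first ionization energy than B, contrary to the simple trend — removing B's lone 2p electron is easier than breaking Be's filled 2s².
Tabulated first ionization energy (kJ/mol): Be 900, B 801, Cl 1251, K 419, In 558.
So from lowest to highest: K < In < B < Be < Cl.

K < In < B < Be < Cl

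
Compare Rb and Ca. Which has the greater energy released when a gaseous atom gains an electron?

Rb

Ca is in period 4, group 2; Rb is in period 5, group 1.
EA tends to increase across a period and decrease down a group, though the pattern is less regular than for IE or radius.
These span different periods and groups, so the two trends combine.
Rb > Ca: this pair runs against the simple trend — see the exception note.
Note the exception: Rb has a higher electron affinity than Ca, contrary to the simple trend — adding an electron to Ca (ns²) has to open a new, higher-energy np subshell, which is unfavourable.
For reference (kJ/mol): Ca 2, Rb 47.
So Rb has the greater energy released when a gaseous atom gains an electron (Rb > Ca).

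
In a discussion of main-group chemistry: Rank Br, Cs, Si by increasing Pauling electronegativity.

Si is in period 3, group 14; Br is in period 4, group 17; Cs is in period 6, group 1.
Electronegativity increases across a period and decreases down a group, tracking effective nuclear charge and atomic size.
Neither a single period nor a single group — weigh both effects.
Si > Cs: relative to Cs, both the across-period and down-group shifts push Si's electronegativity up.
Br > Si: period and group pull opposite ways; the across-period shift dominates (2.96 vs 1.90).
Approximate values (Pauling): Si 1.90, Br 2.96, Cs 0.79.
So from lowest to highest: Cs < Si < Br.

Cs < Si < Br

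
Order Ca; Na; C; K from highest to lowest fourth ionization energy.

Na > Ca > C > K

Consider each +3 ion: Ca³⁺ is already 1 electron into the core; Na³⁺ is already 2 electrons into the core; C³⁺ still has 1 valence electron; K³⁺ is already 2 electrons into the core.
Usually core removal costs more than valence removal, but here the competition is close: a tightly held n=2 valence electron can cost more to remove than an n=3 core electron, so the actual values have to decide it.
Approximate IE_4 values (kJ/mol): Ca 6491, Na 9543, C 6223, K 5877.
So the fourth ionization energies run K < C < Ca < Na.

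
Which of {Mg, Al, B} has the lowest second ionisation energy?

Mg

Consider each +1 ion: Mg⁺ still has 1 valence electron; Al⁺ still has 2 valence electrons; B⁺ still has 2 valence electrons.
All are still removing valence electrons, so compare the +1 ions as you would atoms: IE_2 generally rises across a period (higher Z_eff) and falls down a group (larger shell), subject to the usual subshell exceptions.
Valence configurations: Mg⁺ [Ne]3s¹, Al⁺ [Ne]3s², B⁺ [He]2s².
Tabulated IE_2 (kJ/mol): Mg 1451, Al 1817, B 2427.
Putting it together, IE_2: Mg < Al < B.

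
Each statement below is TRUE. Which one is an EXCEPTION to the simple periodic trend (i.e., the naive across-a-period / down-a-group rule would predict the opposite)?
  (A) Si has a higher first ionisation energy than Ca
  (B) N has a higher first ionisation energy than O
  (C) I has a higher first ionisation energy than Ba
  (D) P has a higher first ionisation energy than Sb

(B)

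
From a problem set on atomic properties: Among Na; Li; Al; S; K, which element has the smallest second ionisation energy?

After 1 electron has been removed, what remains? Na⁺ is the bare [Ne] core; Li⁺ is the bare [He] core; Al⁺ still has 2 valence electrons; S⁺ still has 5 valence electrons; K⁺ is the bare [Ar] core.
Breaking into a closed-shell core is much more expensive than removing a leftover valence electron — K, Na and Li have the largest IE_2 here.
Valence configurations: Al⁺ [Ne]3s², S⁺ [Ne]3s²3p³.
The numbers (kJ/mol): Na 4562, Li 7298, Al 1817, S 2252, K 3052.
Hence IE_2: Al < S < K < Na < Li.

Al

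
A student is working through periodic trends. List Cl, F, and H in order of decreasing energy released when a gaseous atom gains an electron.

Cl > F > H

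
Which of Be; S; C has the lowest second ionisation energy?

Be

Consider each +1 ion: Be⁺ still has 1 valence electron; S⁺ still has 5 valence electrons; C⁺ still has 3 valence electrons.
All are still removing valence electrons, so compare the +1 ions as you would atoms: IE_2 generally rises across a period (higher Z_eff) and falls down a group (larger shell), subject to the usual subshell exceptions.
Valence configurations: Be⁺ [He]2s¹, S⁺ [Ne]3s²3p³, C⁺ [He]2s²2p¹.
The numbers (kJ/mol): Be 1757, S 2252, C 2353.
So the second ionization energies run Be < S < C.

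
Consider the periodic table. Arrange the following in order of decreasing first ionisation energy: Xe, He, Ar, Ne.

He > Ne > Ar > Xe

He is in period 1, group 18; Ne is in period 2, group 18; Ar is in period 3, group 18; Xe is in period 5, group 18.
IE₁ increases left→right with effective nuclear charge and decreases top→bottom as the valence shell moves farther out.
All are in group 18, so first ionization energy increases up the group.
So from highest to lowest: He > Ne > Ar > Xe.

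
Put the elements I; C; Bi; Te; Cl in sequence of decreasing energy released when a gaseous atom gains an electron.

Cl > I > Te > C > Bi

Electron affinity generally becomes more exothermic across a period toward the halogens and less exothermic down a group.
These span different periods and groups, so the two trends combine.
C > Bi: period and group pull opposite ways; the down-group shift dominates (122 vs 91 kJ/mol).
Te > C: the two effects oppose for this pair; the across-period effect wins (190 vs 122 kJ/mol).
I > Te: I lies to the right of Te in period 5, so the across-period effect alone puts I higher.
Cl > I: Cl sits above I in group 17, so the down-group effect alone puts Cl higher.
Tabulated electron affinity (kJ/mol): C 122, Cl 349, Te 190, I 295, Bi 91.
So from highest to lowest: Cl > I > Te > C > Bi.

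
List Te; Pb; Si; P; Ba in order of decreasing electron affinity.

Te > Si > P > Pb > Ba

Si is in period 3, group 14; P is in period 3, group 15; Te is in period 5, group 16; Ba is in period 6, group 2; Pb is in period 6, group 14.
Atoms with high Z_eff and room in the valence shell (especially the halogens) have the most exothermic electron affinities.
These span different periods and groups, so the two trends combine.
Pb > Ba: both are in period 6; the period trend gives Pb the larger value.
P > Pb: relative to Pb, both the across-period and down-group shifts push P's electron affinity up.
Si > P: this pair runs against the simple trend — see the exception note.
Te > Si: period and group pull opposite ways; the across-period shift dominates (190 vs 134 kJ/mol).
Note the exception: Si has a higher electron affinity than P, contrary to the simple trend — adding an electron to P's half-filled 3p³ is unfavourable, so Si (3p²) has the more exothermic EA.
For reference (kJ/mol): Si 134, P 72, Te 190, Ba 14, Pb 35.
So from highest to lowest: Te > Si > P > Pb > Ba.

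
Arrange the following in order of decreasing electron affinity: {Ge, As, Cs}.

Ge > As > Cs

Ge is in period 4, group 14; As is in period 4, group 15; Cs is in period 6, group 1.
Adding an electron releases more energy for atoms nearer the top right (short of the noble gases).
Here both period and group differ, so the two effects have to be weighed against each other.
As > Cs: both effects reinforce here, so As is clearly the higher of the two.
Ge > As: this pair runs against the simple trend — see the exception note.
Note the exception: Ge has a higher electron affinity than As, contrary to the simple trend — adding an electron to As's half-filled 4p³ is unfavourable, so Ge (4p²) has the more exothermic EA.
Approximate values (kJ/mol): Ge 119, As 78, Cs 46.
So from highest to lowest: Ge > As > Cs.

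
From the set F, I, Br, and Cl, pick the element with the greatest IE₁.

F

F is in period 2, group 17; Cl is in period 3, group 17; Br is in period 4, group 17; I is in period 5, group 17.
IE₁ increases left→right with effective nuclear charge and decreases top→bottom as the valence shell moves farther out.
All are in group 17, so first ionization energy increases up the group.
The greatest IE₁ among these belongs to F.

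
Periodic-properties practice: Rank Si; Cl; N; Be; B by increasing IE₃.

Si < B < Cl < N < Be

The third ionization energy removes an electron from the +2 ion. For each element: Si²⁺ still has 2 valence electrons; Cl²⁺ still has 5 valence electrons; N²⁺ still has 3 valence electrons; Be²⁺ is the bare [He] core; B²⁺ still has 1 valence electron.
Breaking into a closed-shell core is much more expensive than removing a leftover valence electron — Be has the largest IE_3 here.
Valence configurations: Si²⁺ [Ne]3s², Cl²⁺ [Ne]3s²3p³, N²⁺ [He]2s²2p¹, B²⁺ [He]2s¹.
The numbers (kJ/mol): Si 3232, Cl 3822, N 4578, Be 14849, B 3660.
Hence IE_3: Si < B < Cl < N < Be.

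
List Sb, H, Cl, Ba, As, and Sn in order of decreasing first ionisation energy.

H, Cl, As, Sb, Sn, Ba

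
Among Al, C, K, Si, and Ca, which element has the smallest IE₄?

Consider each +3 ion: Al³⁺ is the bare [Ne] core; C³⁺ still has 1 valence electron; K³⁺ is already 2 electrons into the core; Si³⁺ still has 1 valence electron; Ca³⁺ is already 1 electron into the core.
Usually core removal costs more than valence removal, but here the competition is close: a tightly held n=2 valence electron can cost more to remove than an n=3 core electron, so the actual values have to decide it.
Valence configurations: C³⁺ [He]2s¹, Si³⁺ [Ne]3s¹.
Approximate IE_4 values (kJ/mol): Al 11577, C 6223, K 5877, Si 4356, Ca 6491.
Overall IE_4 order: Si < K < C < Ca < Al.

Si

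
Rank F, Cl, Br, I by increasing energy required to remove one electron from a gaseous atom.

I, Br, Cl, F

F is in period 2, group 17; Cl is in period 3, group 17; Br is in period 4, group 17; I is in period 5, group 17.
Across a period the outer electron is held more tightly (higher IE₁); down a group it sits in a higher shell, more shielded, and comes off more easily.
All are in group 17, so first ionization energy increases up the group.
So from lowest to highest: I < Br < Cl < F.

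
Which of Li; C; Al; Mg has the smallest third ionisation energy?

IE_3 is the cost of taking one more electron from the +2 cation: Li²⁺ is already 1 electron into the core; C²⁺ still has 2 valence electrons; Al²⁺ still has 1 valence electron; Mg²⁺ is the bare [Ne] core.
Pulling an electron out of a noble-gas core costs far more than removing a remaining valence electron, so Mg and Li sit at the high end of IE_3.
Valence configurations: C²⁺ [He]2s², Al²⁺ [Ne]3s¹.
The numbers (kJ/mol): Li 11815, C 4620, Al 2745, Mg 7733.
Overall IE_3 order: Al < C < Mg < Li.

Al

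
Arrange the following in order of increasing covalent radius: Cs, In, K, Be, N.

N < Be < In < K < Cs

Be is in period 2, group 2; N is in period 2, group 15; K is in period 4, group 1; In is in period 5, group 13; Cs is in period 6, group 1.
Across a period the added protons contract the valence shell; down a group each new principal shell makes the atom larger.
Here both period and group differ, so the two effects have to be weighed against each other.
Be > N: both are in period 2; the period trend gives Be the larger value.
In > Be: the two effects oppose for this pair; the down-group effect wins (142 vs 102 pm).
K > In: the two effects oppose for this pair; the across-period effect wins (196 vs 142 pm).
Cs > K: Cs sits below K in group 1, so the down-group effect alone puts Cs larger.
Approximate values (pm): Be 102, N 71, K 196, In 142, Cs 232.
So from smallest to largest: N < Be < In < K < Cs.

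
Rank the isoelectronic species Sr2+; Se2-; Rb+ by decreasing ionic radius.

All of these have 36 electrons, so size is governed by nuclear charge alone: the more protons, the stronger the pull on the same electron cloud, and the smaller the ion.
Nuclear charges: Sr2+ (Z=38), Rb+ (Z=37), Se2- (Z=34).
Largest to smallest: Se2- > Rb+ > Sr2+.

Se2-, Rb+, Sr2+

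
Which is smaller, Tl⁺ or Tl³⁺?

Both ions have Z = 81 protons, but Tl³⁺ has lost more electrons, so its remaining electrons feel a larger effective nuclear charge per electron and are pulled in more tightly.
Higher positive charge → smaller ion, so Tl⁺ > Tl³⁺.

Tl³⁺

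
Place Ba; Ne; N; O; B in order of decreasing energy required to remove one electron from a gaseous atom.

Ne > N > O > B > Ba

B is in period 2, group 13; N is in period 2, group 15; O is in period 2, group 16; Ne is in period 2, group 18; Ba is in period 6, group 2.
First ionization energy rises across a period (greater Z_eff holds electrons more tightly) and falls down a group (valence electrons are farther from the nucleus).
Neither a single period nor a single group — weigh both effects.
B > Ba: both effects reinforce here, so B is clearly the higher of the two.
O > B: O lies to the right of B in period 2, so the across-period effect alone puts O higher.
N > O: this pair runs against the simple trend — see the exception note.
Ne > N: Ne lies to the right of N in period 2, so the across-period effect alone puts Ne higher.
Note the exception: N has a higher first ionization energy than O, contrary to the simple trend — pairing an electron in O's 2p⁴ costs repulsion energy, so O ionizes more easily than half-filled N (2p³).
Approximate values (kJ/mol): B 801, N 1402, O 1314, Ne 2081, Ba 503.
So from highest to lowest: Ne > N > O > B > Ba.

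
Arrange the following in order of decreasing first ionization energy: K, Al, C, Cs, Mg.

C, Mg, Al, K, Cs

First ionization energy rises across a period (greater Z_eff holds electrons more tightly) and falls down a group (valence electrons are farther from the nucleus).
Neither a single period nor a single group — weigh both effects.
K > Cs: they share group 1; the group trend gives K the larger value.
Al > K: relative to K, both the across-period and down-group shifts push Al's first ionization energy up.
Mg > Al: this pair runs against the simple trend — see the exception note.
C > Mg: both effects reinforce here, so C is clearly the higher of the two.
Note the exception: Mg has a higher first ionization energy than Al, contrary to the simple trend — Al's single 3p electron is easier to remove than one from Mg's filled 3s².
Approximate values (kJ/mol): C 1086, Mg 738, Al 578, K 419, Cs 376.
So from highest to lowest: C > Mg > Al > K > Cs.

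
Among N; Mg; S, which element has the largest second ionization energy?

N

The second ionization energy removes an electron from the +1 ion. For each element: N⁺ still has 4 valence electrons; Mg⁺ still has 1 valence electron; S⁺ still has 5 valence electrons.
All are still removing valence electrons, so compare the +1 ions as you would atoms: IE_2 generally rises across a period (higher Z_eff) and falls down a group (larger shell), subject to the usual subshell exceptions.
Valence configurations: N⁺ [He]2s²2p², Mg⁺ [Ne]3s¹, S⁺ [Ne]3s²3p³.
The numbers (kJ/mol): N 2856, Mg 1451, S 2252.
So the second ionization energies run Mg < S < N.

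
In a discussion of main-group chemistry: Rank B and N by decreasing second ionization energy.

The second ionization energy removes an electron from the +1 ion. For each element: B⁺ still has 2 valence electrons; N⁺ still has 4 valence electrons.
All are still removing valence electrons, so compare the +1 ions as you would atoms: IE_2 generally rises across a period (higher Z_eff) and falls down a group (larger shell), subject to the usual subshell exceptions.
Valence configurations: B⁺ [He]2s², N⁺ [He]2s²2p².
Tabulated IE_2 (kJ/mol): B 2427, N 2856.
Overall IE_2 order: B < N.

N > B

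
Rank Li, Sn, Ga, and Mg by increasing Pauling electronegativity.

Li < Mg < Ga < Sn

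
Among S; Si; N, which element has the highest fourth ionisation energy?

N

Consider each +3 ion: S³⁺ still has 3 valence electrons; Si³⁺ still has 1 valence electron; N³⁺ still has 2 valence electrons.
All are still removing valence electrons, so compare the +3 ions as you would atoms: IE_4 generally rises across a period (higher Z_eff) and falls down a group (larger shell), subject to the usual subshell exceptions.
Valence configurations: S³⁺ [Ne]3s²3p¹, Si³⁺ [Ne]3s¹, N³⁺ [He]2s².
Tabulated IE_4 (kJ/mol): S 4556, Si 4356, N 7475.
So the fourth ionization energies run Si < S < N.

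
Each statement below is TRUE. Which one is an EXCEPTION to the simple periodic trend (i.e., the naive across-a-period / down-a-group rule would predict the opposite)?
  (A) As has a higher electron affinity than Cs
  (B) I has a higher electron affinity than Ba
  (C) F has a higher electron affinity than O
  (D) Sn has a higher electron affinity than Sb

(D)

The general trend: electron affinity increases across a period and decreases down a group.
(A) As (period 4, group 15) vs Cs (period 6, group 1): the stated order agrees with the simple trend.
(B) I (period 5, group 17) vs Ba (period 6, group 2): the stated order agrees with the simple trend.
(C) F (period 2, group 17) vs O (period 2, group 16): the stated order agrees with the simple trend.
(D) Sn (period 5, group 14) vs Sb (period 5, group 15): the stated order contradicts the simple trend.
The exception is (D): adding an electron to Sb's half-filled 5p³ is unfavourable, so Sn has the more exothermic EA.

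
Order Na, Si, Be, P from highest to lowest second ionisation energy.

Na > P > Be > Si

Consider each +1 ion: Na⁺ is the bare [Ne] core; Si⁺ still has 3 valence electrons; Be⁺ still has 1 valence electron; P⁺ still has 4 valence electrons.
Core electrons are held far more tightly than valence electrons, so Na tops the IE_2 order.
Valence configurations: Si⁺ [Ne]3s²3p¹, Be⁺ [He]2s¹, P⁺ [Ne]3s²3p².
Approximate IE_2 values (kJ/mol): Na 4562, Si 1577, Be 1757, P 1907.
Hence IE_2: Si < Be < P < Na.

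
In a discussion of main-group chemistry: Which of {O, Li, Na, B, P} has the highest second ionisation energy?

Li

The second ionization energy removes an electron from the +1 ion. For each element: O⁺ still has 5 valence electrons; Li⁺ is the bare [He] core; Na⁺ is the bare [Ne] core; B⁺ still has 2 valence electrons; P⁺ still has 4 valence electrons.
Breaking into a closed-shell core is much more expensive than removing a leftover valence electron — Na and Li have the largest IE_2 here.
Valence configurations: O⁺ [He]2s²2p³, B⁺ [He]2s², P⁺ [Ne]3s²3p².
The numbers (kJ/mol): O 3388, Li 7298, Na 4562, B 2427, P 1907.
Overall IE_2 order: P < B < O < Na < Li.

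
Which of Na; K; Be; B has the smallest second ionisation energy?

Be

Consider each +1 ion: Na⁺ is the bare [Ne] core; K⁺ is the bare [Ar] core; Be⁺ still has 1 valence electron; B⁺ still has 2 valence electrons.
Breaking into a closed-shell core is much more expensive than removing a leftover valence electron — K and Na have the largest IE_2 here.
Valence configurations: Be⁺ [He]2s¹, B⁺ [He]2s².
The numbers (kJ/mol): Na 4562, K 3052, Be 1757, B 2427.
Overall IE_2 order: Be < B < K < Na.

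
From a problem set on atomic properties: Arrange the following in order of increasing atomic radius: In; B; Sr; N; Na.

Atomic radius shrinks across a period as nuclear charge pulls the same shell inward, and grows down a group as new shells are added.
Here both period and group differ, so the two effects have to be weighed against each other.
B > N: both are in period 2; the period trend gives B the larger value.
In > B: In sits below B in group 13, so the down-group effect alone puts In larger.
Na > In: period and group pull opposite ways; the across-period shift dominates (155 vs 142 pm).
Sr > Na: the two effects oppose for this pair; the down-group effect wins (185 vs 155 pm).
Approximate values (pm): B 85, N 71, Na 155, Sr 185, In 142.
So from smallest to largest: N < B < In < Na < Sr.

N < B < In < Na < Sr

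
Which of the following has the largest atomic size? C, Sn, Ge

Sn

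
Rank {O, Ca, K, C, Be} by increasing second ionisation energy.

Ca < Be < C < K < O

After 1 electron has been removed, what remains? O⁺ still has 5 valence electrons; Ca⁺ still has 1 valence electron; K⁺ is the bare [Ar] core; C⁺ still has 3 valence electrons; Be⁺ still has 1 valence electron.
Usually core removal costs more than valence removal, but here the competition is close: a tightly held n=2 valence electron can cost more to remove than an n=3 core electron, so the actual values have to decide it.
Valence configurations: O⁺ [He]2s²2p³, Ca⁺ [Ar]4s¹, C⁺ [He]2s²2p¹, Be⁺ [He]2s¹.
Approximate IE_2 values (kJ/mol): O 3388, Ca 1145, K 3052, C 2353, Be 1757.
So the second ionization energies run Ca < Be < C < K < O.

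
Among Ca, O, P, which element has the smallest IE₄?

P

IE_4 is the cost of taking one more electron from the +3 cation: Ca³⁺ is already 1 electron into the core; O³⁺ still has 3 valence electrons; P³⁺ still has 2 valence electrons.
Usually core removal costs more than valence removal, but here the competition is close: a tightly held n=2 valence electron can cost more to remove than an n=3 core electron, so the actual values have to decide it.
Valence configurations: O³⁺ [He]2s²2p¹, P³⁺ [Ne]3s².
Approximate IE_4 values (kJ/mol): Ca 6491, O 7469, P 4964.
Putting it together, IE_4: P < Ca < O.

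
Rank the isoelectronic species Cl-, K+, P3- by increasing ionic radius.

All of these have 18 electrons, so size is governed by nuclear charge alone: the more protons, the stronger the pull on the same electron cloud, and the smaller the ion.
Nuclear charges: K+ (Z=19), Cl- (Z=17), P3- (Z=15).
Smallest to largest: K+ < Cl- < P3-.

K+, Cl-, P3-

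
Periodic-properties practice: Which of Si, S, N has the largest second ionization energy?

N

After 1 electron has been removed, what remains? Si⁺ still has 3 valence electrons; S⁺ still has 5 valence electrons; N⁺ still has 4 valence electrons.
All are still removing valence electrons, so compare the +1 ions as you would atoms: IE_2 generally rises across a period (higher Z_eff) and falls down a group (larger shell), subject to the usual subshell exceptions.
Valence configurations: Si⁺ [Ne]3s²3p¹, S⁺ [Ne]3s²3p³, N⁺ [He]2s²2p².
Approximate IE_2 values (kJ/mol): Si 1577, S 2252, N 2856.
Overall IE_2 order: Si < S < N.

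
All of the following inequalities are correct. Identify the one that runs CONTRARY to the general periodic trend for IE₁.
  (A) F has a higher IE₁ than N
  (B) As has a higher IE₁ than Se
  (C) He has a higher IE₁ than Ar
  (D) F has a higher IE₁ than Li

The general trend: IE₁ increases across a period and decreases down a group.
(A) F (period 2, group 17) vs N (period 2, group 15): the stated order agrees with the simple trend.
(B) As (period 4, group 15) vs Se (period 4, group 16): the stated order contradicts the simple trend.
(C) He (period 1, group 18) vs Ar (period 3, group 18): the stated order agrees with the simple trend.
(D) F (period 2, group 17) vs Li (period 2, group 1): the stated order agrees with the simple trend.
The exception is (B): Se (4p⁴) ionizes more easily than half-filled As (4p³).

(B)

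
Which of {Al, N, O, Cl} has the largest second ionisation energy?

O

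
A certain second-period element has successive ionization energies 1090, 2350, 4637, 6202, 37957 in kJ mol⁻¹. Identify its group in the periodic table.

Group 14

Look for the largest jump between consecutive ionization energies: IE5/IE4 ≈ 6.1, far larger than any earlier ratio.
That jump marks the point where a core electron is being removed. So the atom has 4 valence electrons.
A main-group element with 4 valence electrons is in group 14.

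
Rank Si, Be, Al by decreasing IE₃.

Be > Si > Al

Consider each +2 ion: Si²⁺ still has 2 valence electrons; Be²⁺ is the bare [He] core; Al²⁺ still has 1 valence electron.
Pulling an electron out of a noble-gas core costs far more than removing a remaining valence electron, so Be sits at the high end of IE_3.
Valence configurations: Si²⁺ [Ne]3s², Al²⁺ [Ne]3s¹.
Approximate IE_3 values (kJ/mol): Si 3232, Be 14849, Al 2745.
Hence IE_3: Al < Si < Be.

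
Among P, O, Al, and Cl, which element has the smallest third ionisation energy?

Al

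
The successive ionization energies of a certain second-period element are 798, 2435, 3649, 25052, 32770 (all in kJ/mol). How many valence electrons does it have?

Look for the largest jump between consecutive ionization energies: IE4/IE3 ≈ 6.9, far larger than any earlier ratio.
That jump marks the point where a core electron is being removed. So the atom has 3 valence electrons.

3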